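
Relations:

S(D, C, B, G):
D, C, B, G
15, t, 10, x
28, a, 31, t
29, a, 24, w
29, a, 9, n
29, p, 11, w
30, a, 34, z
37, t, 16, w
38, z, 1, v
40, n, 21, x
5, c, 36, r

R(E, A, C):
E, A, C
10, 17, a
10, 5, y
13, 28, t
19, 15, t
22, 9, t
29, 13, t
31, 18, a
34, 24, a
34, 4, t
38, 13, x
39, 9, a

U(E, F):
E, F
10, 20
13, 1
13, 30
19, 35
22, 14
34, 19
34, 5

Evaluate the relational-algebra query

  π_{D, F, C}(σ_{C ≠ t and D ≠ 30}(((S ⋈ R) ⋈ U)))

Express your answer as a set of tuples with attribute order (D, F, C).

Joining S and R on C yields {(15, t, 10, x, 13, 28), (15, t, 10, x, 19, 15), (15, t, 10, x, 22, 9), (15, t, 10, x, 29, 13), (15, t, 10, x, 34, 4), (28, a, 31, t, 10, 17), (28, a, 31, t, 31, 18), (28, a, 31, t, 34, 24), (28, a, 31, t, 39, 9), (29, a, 24, w, 10, 17), (29, a, 24, w, 31, 18), (29, a, 24, w, 34, 24), (29, a, 24, w, 39, 9), (29, a, 9, n, 10, 17), (29, a, 9, n, 31, 18), (29, a, 9, n, 34, 24), (29, a, 9, n, 39, 9), (30, a, 34, z, 10, 17), (30, a, 34, z, 31, 18), (30, a, 34, z, 34, 24), (30, a, 34, z, 39, 9), (37, t, 16, w, 13, 28), (37, t, 16, w, 19, 15), (37, t, 16, w, 22, 9), (37, t, 16, w, 29, 13), (37, t, 16, w, 34, 4)}.
Joining (S ⋈ R) and U on E yields {(15, t, 10, x, 13, 28, 1), (15, t, 10, x, 13, 28, 30), (15, t, 10, x, 19, 15, 35), (15, t, 10, x, 22, 9, 14), (15, t, 10, x, 34, 4, 19), (15, t, 10, x, 34, 4, 5), (28, a, 31, t, 10, 17, 20), (28, a, 31, t, 34, 24, 19), (28, a, 31, t, 34, 24, 5), (29, a, 24, w, 10, 17, 20), (29, a, 24, w, 34, 24, 19), (29, a, 24, w, 34, 24, 5), (29, a, 9, n, 10, 17, 20), (29, a, 9, n, 34, 24, 19), (29, a, 9, n, 34, 24, 5), (30, a, 34, z, 10, 17, 20), (30, a, 34, z, 34, 24, 19), (30, a, 34, z, 34, 24, 5), (37, t, 16, w, 13, 28, 1), (37, t, 16, w, 13, 28, 30), (37, t, 16, w, 19, 15, 35), (37, t, 16, w, 22, 9, 14), (37, t, 16, w, 34, 4, 19), (37, t, 16, w, 34, 4, 5)}.
σ[C ≠ t and D ≠ 30]: keep tuples satisfying C ≠ t and D ≠ 30 → {(28, a, 31, t, 10, 17, 20), (28, a, 31, t, 34, 24, 19), (28, a, 31, t, 34, 24, 5), (29, a, 24, w, 10, 17, 20), (29, a, 24, w, 34, 24, 19), (29, a, 24, w, 34, 24, 5), (29, a, 9, n, 10, 17, 20), (29, a, 9, n, 34, 24, 19), (29, a, 9, n, 34, 24, 5)}
Keep only column(s) D, F, C (3 duplicate(s) eliminated): {(28, 19, a), (28, 20, a), (28, 5, a), (29, 19, a), (29, 20, a), (29, 5, a)}

{(28, 19, a), (28, 20, a), (28, 5, a), (29, 19, a), (29, 20, a), (29, 5, a)}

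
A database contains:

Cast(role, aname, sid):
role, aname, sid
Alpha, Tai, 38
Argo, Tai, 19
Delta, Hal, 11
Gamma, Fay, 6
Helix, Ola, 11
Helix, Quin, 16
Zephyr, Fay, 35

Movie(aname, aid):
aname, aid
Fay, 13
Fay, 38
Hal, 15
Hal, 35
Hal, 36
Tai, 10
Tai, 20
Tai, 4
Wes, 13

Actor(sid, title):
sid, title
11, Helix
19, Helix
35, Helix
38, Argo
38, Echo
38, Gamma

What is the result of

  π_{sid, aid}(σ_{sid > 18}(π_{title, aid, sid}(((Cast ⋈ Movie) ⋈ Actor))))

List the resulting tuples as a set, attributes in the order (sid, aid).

Cast ⋈ Movie (natural join on aname): {(Alpha, Tai, 38, 10), (Alpha, Tai, 38, 20), (Alpha, Tai, 38, 4), (Argo, Tai, 19, 10), (Argo, Tai, 19, 20), (Argo, Tai, 19, 4), (Delta, Hal, 11, 15), (Delta, Hal, 11, 35), (Delta, Hal, 11, 36), (Gamma, Fay, 6, 13), (Gamma, Fay, 6, 38), (Zephyr, Fay, 35, 13), (Zephyr, Fay, 35, 38)}
(Cast ⋈ Movie) ⋈ Actor (natural join on sid): {(Alpha, Tai, 38, 10, Argo), (Alpha, Tai, 38, 10, Echo), (Alpha, Tai, 38, 10, Gamma), (Alpha, Tai, 38, 20, Argo), (Alpha, Tai, 38, 20, Echo), (Alpha, Tai, 38, 20, Gamma), (Alpha, Tai, 38, 4, Argo), (Alpha, Tai, 38, 4, Echo), (Alpha, Tai, 38, 4, Gamma), (Argo, Tai, 19, 10, Helix), (Argo, Tai, 19, 20, Helix), (Argo, Tai, 19, 4, Helix), (Delta, Hal, 11, 15, Helix), (Delta, Hal, 11, 35, Helix), (Delta, Hal, 11, 36, Helix), (Zephyr, Fay, 35, 13, Helix), (Zephyr, Fay, 35, 38, Helix)}
Keep only column(s) title, aid, sid: {(Argo, 10, 38), (Argo, 20, 38), (Argo, 4, 38), (Echo, 10, 38), (Echo, 20, 38), (Echo, 4, 38), (Gamma, 10, 38), (Gamma, 20, 38), (Gamma, 4, 38), (Helix, 10, 19), (Helix, 13, 35), (Helix, 15, 11), (Helix, 20, 19), (Helix, 35, 11), (Helix, 36, 11), (Helix, 38, 35), (Helix, 4, 19)}
Filtering on sid > 18 leaves {(Argo, 10, 38), (Argo, 20, 38), (Argo, 4, 38), (Echo, 10, 38), (Echo, 20, 38), (Echo, 4, 38), (Gamma, 10, 38), (Gamma, 20, 38), (Gamma, 4, 38), (Helix, 10, 19), (Helix, 13, 35), (Helix, 20, 19), (Helix, 38, 35), (Helix, 4, 19)}.
Keep only column(s) sid, aid (6 duplicate(s) eliminated): {(19, 10), (19, 20), (19, 4), (35, 13), (35, 38), (38, 10), (38, 20), (38, 4)}

{(19, 10), (19, 20), (19, 4), (35, 13), (35, 38), (38, 10), (38, 20), (38, 4)}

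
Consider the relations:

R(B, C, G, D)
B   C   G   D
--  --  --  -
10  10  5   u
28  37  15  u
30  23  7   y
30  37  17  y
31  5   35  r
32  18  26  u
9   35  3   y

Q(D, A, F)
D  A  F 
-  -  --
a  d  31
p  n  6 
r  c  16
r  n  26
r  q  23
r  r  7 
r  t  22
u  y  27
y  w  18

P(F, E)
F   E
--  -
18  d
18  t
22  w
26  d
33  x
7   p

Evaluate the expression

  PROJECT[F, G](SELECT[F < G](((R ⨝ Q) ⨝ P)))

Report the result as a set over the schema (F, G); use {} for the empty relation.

Natural join on D: {(10, 10, 5, u, y, 27), (28, 37, 15, u, y, 27), (30, 23, 7, y, w, 18), (30, 37, 17, y, w, 18), (31, 5, 35, r, c, 16), (31, 5, 35, r, n, 26), (31, 5, 35, r, q, 23), (31, 5, 35, r, r, 7), (31, 5, 35, r, t, 22), (32, 18, 26, u, y, 27), (9, 35, 3, y, w, 18)}
Natural join on F: {(30, 23, 7, y, w, 18, d), (30, 23, 7, y, w, 18, t), (30, 37, 17, y, w, 18, d), (30, 37, 17, y, w, 18, t), (31, 5, 35, r, n, 26, d), (31, 5, 35, r, r, 7, p), (31, 5, 35, r, t, 22, w), (9, 35, 3, y, w, 18, d), (9, 35, 3, y, w, 18, t)}
σ[F < G]: keep tuples satisfying F < G → {(31, 5, 35, r, n, 26, d), (31, 5, 35, r, r, 7, p), (31, 5, 35, r, t, 22, w)}
π_{F, G} gives {(22, 35), (26, 35), (7, 35)}.

{(22, 35), (26, 35), (7, 35)}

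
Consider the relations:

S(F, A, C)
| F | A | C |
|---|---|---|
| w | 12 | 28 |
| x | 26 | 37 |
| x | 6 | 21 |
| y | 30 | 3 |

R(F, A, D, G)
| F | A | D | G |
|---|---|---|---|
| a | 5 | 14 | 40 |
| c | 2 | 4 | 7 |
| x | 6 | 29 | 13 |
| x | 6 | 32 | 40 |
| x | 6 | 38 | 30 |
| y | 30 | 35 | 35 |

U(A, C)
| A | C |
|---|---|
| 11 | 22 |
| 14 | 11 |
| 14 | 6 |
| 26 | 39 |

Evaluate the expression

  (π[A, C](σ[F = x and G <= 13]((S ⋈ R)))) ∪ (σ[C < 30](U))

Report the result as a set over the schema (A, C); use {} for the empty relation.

Joining S and R on F, A yields {(x, 6, 21, 29, 13), (x, 6, 21, 32, 40), (x, 6, 21, 38, 30), (y, 30, 3, 35, 35)}.
σ[F = x and G <= 13]: keep tuples satisfying F = x and G <= 13 → {(x, 6, 21, 29, 13)}
π_{A, C} gives {(6, 21)}.
σ[C < 30]: keep tuples satisfying C < 30 → {(11, 22), (14, 11), (14, 6)}
Taking the union: {(11, 22), (14, 11), (14, 6), (6, 21)}

{(11, 22), (14, 11), (14, 6), (6, 21)}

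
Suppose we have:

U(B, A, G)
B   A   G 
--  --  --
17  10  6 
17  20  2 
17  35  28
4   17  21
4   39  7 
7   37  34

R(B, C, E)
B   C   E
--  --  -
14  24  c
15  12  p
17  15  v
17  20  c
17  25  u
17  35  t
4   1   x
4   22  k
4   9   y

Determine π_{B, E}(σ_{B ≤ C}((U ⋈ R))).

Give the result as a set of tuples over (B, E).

{(17, c), (17, t), (17, u), (4, k), (4, y)}

Natural join on B: {(17, 10, 6, 15, v), (17, 10, 6, 20, c), (17, 10, 6, 25, u), (17, 10, 6, 35, t), (17, 20, 2, 15, v), (17, 20, 2, 20, c), (17, 20, 2, 25, u), (17, 20, 2, 35, t), (17, 35, 28, 15, v), (17, 35, 28, 20, c), (17, 35, 28, 25, u), (17, 35, 28, 35, t), (4, 17, 21, 1, x), (4, 17, 21, 22, k), (4, 17, 21, 9, y), (4, 39, 7, 1, x), (4, 39, 7, 22, k), (4, 39, 7, 9, y)}
Selection B ≤ C: {(17, 10, 6, 20, c), (17, 10, 6, 25, u), (17, 10, 6, 35, t), (17, 20, 2, 20, c), (17, 20, 2, 25, u), (17, 20, 2, 35, t), (17, 35, 28, 20, c), (17, 35, 28, 25, u), (17, 35, 28, 35, t), (4, 17, 21, 22, k), (4, 17, 21, 9, y), (4, 39, 7, 22, k), (4, 39, 7, 9, y)}
π[B, E]: project onto (B, E) (8 duplicate(s) eliminated) → {(17, c), (17, t), (17, u), (4, k), (4, y)}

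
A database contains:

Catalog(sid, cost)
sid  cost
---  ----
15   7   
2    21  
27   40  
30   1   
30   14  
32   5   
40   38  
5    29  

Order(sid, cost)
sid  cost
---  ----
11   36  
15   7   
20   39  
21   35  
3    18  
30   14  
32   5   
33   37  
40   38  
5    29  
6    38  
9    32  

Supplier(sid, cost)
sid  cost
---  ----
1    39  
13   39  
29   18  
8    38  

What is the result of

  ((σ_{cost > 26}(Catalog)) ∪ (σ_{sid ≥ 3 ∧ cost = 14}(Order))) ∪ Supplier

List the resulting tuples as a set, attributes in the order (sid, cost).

{(1, 39), (13, 39), (27, 40), (29, 18), (30, 14), (40, 38), (5, 29), (8, 38)}

Filtering on cost > 26 leaves {(27, 40), (40, 38), (5, 29)}.
Filtering on sid ≥ 3 ∧ cost = 14 leaves {(30, 14)}.
Taking the union: {(27, 40), (30, 14), (40, 38), (5, 29)}
Taking the union: {(1, 39), (13, 39), (27, 40), (29, 18), (30, 14), (40, 38), (5, 29), (8, 38)}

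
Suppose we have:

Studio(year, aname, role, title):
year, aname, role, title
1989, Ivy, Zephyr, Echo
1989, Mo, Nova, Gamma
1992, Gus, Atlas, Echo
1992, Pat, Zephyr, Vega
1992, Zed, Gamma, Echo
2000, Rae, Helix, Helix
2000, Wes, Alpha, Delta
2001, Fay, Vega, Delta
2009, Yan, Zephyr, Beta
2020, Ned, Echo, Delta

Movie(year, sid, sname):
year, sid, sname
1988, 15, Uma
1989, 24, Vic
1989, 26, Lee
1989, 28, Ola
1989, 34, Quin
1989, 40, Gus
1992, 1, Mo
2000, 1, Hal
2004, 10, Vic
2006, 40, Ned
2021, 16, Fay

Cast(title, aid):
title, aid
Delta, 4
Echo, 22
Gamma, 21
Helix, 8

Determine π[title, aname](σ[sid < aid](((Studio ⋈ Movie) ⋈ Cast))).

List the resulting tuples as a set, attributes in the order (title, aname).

Joining Studio and Movie on year yields {(1989, Ivy, Zephyr, Echo, 24, Vic), (1989, Ivy, Zephyr, Echo, 26, Lee), (1989, Ivy, Zephyr, Echo, 28, Ola), (1989, Ivy, Zephyr, Echo, 34, Quin), (1989, Ivy, Zephyr, Echo, 40, Gus), (1989, Mo, Nova, Gamma, 24, Vic), (1989, Mo, Nova, Gamma, 26, Lee), (1989, Mo, Nova, Gamma, 28, Ola), (1989, Mo, Nova, Gamma, 34, Quin), (1989, Mo, Nova, Gamma, 40, Gus), (1992, Gus, Atlas, Echo, 1, Mo), (1992, Pat, Zephyr, Vega, 1, Mo), (1992, Zed, Gamma, Echo, 1, Mo), (2000, Rae, Helix, Helix, 1, Hal), (2000, Wes, Alpha, Delta, 1, Hal)}.
Joining (Studio ⋈ Movie) and Cast on title yields {(1989, Ivy, Zephyr, Echo, 24, Vic, 22), (1989, Ivy, Zephyr, Echo, 26, Lee, 22), (1989, Ivy, Zephyr, Echo, 28, Ola, 22), (1989, Ivy, Zephyr, Echo, 34, Quin, 22), (1989, Ivy, Zephyr, Echo, 40, Gus, 22), (1989, Mo, Nova, Gamma, 24, Vic, 21), (1989, Mo, Nova, Gamma, 26, Lee, 21), (1989, Mo, Nova, Gamma, 28, Ola, 21), (1989, Mo, Nova, Gamma, 34, Quin, 21), (1989, Mo, Nova, Gamma, 40, Gus, 21), (1992, Gus, Atlas, Echo, 1, Mo, 22), (1992, Zed, Gamma, Echo, 1, Mo, 22), (2000, Rae, Helix, Helix, 1, Hal, 8), (2000, Wes, Alpha, Delta, 1, Hal, 4)}.
σ[sid < aid]: keep tuples satisfying sid < aid → {(1992, Gus, Atlas, Echo, 1, Mo, 22), (1992, Zed, Gamma, Echo, 1, Mo, 22), (2000, Rae, Helix, Helix, 1, Hal, 8), (2000, Wes, Alpha, Delta, 1, Hal, 4)}
Keep only column(s) title, aname: {(Delta, Wes), (Echo, Gus), (Echo, Zed), (Helix, Rae)}

{(Delta, Wes), (Echo, Gus), (Echo, Zed), (Helix, Rae)}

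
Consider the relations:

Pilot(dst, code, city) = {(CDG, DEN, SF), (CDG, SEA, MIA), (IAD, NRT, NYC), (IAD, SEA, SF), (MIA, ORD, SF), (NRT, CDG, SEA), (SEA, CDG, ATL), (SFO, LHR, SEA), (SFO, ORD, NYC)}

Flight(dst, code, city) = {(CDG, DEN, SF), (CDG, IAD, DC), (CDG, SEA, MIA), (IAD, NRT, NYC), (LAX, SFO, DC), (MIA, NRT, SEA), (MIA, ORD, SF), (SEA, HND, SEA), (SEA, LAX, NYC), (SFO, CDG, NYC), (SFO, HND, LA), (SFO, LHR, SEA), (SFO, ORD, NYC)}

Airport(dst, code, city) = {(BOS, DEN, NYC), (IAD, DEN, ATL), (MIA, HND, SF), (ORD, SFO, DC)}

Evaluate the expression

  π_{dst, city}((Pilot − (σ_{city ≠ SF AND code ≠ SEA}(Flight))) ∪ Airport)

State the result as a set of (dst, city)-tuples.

Apply σ_{city ≠ SF AND code ≠ SEA}; surviving tuples: {(CDG, IAD, DC), (IAD, NRT, NYC), (LAX, SFO, DC), (MIA, NRT, SEA), (SEA, HND, SEA), (SEA, LAX, NYC), (SFO, CDG, NYC), (SFO, HND, LA), (SFO, LHR, SEA), (SFO, ORD, NYC)}
Taking the difference: {(CDG, DEN, SF), (CDG, SEA, MIA), (IAD, SEA, SF), (MIA, ORD, SF), (NRT, CDG, SEA), (SEA, CDG, ATL)}
Taking the union: {(BOS, DEN, NYC), (CDG, DEN, SF), (CDG, SEA, MIA), (IAD, DEN, ATL), (IAD, SEA, SF), (MIA, HND, SF), (MIA, ORD, SF), (NRT, CDG, SEA), (ORD, SFO, DC), (SEA, CDG, ATL)}
Projecting to dst, city (1 duplicate(s) eliminated): {(BOS, NYC), (CDG, MIA), (CDG, SF), (IAD, ATL), (IAD, SF), (MIA, SF), (NRT, SEA), (ORD, DC), (SEA, ATL)}

{(BOS, NYC), (CDG, MIA), (CDG, SF), (IAD, ATL), (IAD, SF), (MIA, SF), (NRT, SEA), (ORD, DC), (SEA, ATL)}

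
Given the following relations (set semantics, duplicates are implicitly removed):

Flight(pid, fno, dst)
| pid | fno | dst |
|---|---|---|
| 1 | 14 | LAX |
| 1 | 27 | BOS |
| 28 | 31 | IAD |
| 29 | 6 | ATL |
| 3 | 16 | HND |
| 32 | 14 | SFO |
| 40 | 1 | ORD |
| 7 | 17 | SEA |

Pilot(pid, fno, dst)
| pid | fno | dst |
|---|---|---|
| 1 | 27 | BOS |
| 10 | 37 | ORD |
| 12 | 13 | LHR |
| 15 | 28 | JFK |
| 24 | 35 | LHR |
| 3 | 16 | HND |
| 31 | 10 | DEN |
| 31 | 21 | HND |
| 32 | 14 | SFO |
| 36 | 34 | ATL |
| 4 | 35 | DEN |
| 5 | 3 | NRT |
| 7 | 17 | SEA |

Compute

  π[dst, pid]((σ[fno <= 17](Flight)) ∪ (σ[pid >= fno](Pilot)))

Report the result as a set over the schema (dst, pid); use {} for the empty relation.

{(ATL, 29), (ATL, 36), (DEN, 31), (HND, 3), (HND, 31), (LAX, 1), (NRT, 5), (ORD, 40), (SEA, 7), (SFO, 32)}

σ[fno <= 17]: keep tuples satisfying fno <= 17 → {(1, 14, LAX), (29, 6, ATL), (3, 16, HND), (32, 14, SFO), (40, 1, ORD), (7, 17, SEA)}
σ[pid >= fno]: keep tuples satisfying pid >= fno → {(31, 10, DEN), (31, 21, HND), (32, 14, SFO), (36, 34, ATL), (5, 3, NRT)}
Taking the union: {(1, 14, LAX), (29, 6, ATL), (3, 16, HND), (31, 10, DEN), (31, 21, HND), (32, 14, SFO), (36, 34, ATL), (40, 1, ORD), (5, 3, NRT), (7, 17, SEA)}
Keep only column(s) dst, pid: {(ATL, 29), (ATL, 36), (DEN, 31), (HND, 3), (HND, 31), (LAX, 1), (NRT, 5), (ORD, 40), (SEA, 7), (SFO, 32)}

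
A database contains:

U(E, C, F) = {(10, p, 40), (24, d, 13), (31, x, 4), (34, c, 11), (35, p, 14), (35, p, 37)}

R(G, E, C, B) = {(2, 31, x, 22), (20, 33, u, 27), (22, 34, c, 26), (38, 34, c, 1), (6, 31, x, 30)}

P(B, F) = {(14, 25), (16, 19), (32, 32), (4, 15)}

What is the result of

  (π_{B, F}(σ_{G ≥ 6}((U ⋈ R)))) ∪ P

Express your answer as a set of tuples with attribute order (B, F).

Natural join on E, C: {(31, x, 4, 2, 22), (31, x, 4, 6, 30), (34, c, 11, 22, 26), (34, c, 11, 38, 1)}
Apply σ_{G ≥ 6}; surviving tuples: {(31, x, 4, 6, 30), (34, c, 11, 22, 26), (34, c, 11, 38, 1)}
Keep only column(s) B, F: {(1, 11), (26, 11), (30, 4)}
Union: {(1, 11), (26, 11), (30, 4)} with {(14, 25), (16, 19), (32, 32), (4, 15)} → {(1, 11), (14, 25), (16, 19), (26, 11), (30, 4), (32, 32), (4, 15)}

{(1, 11), (14, 25), (16, 19), (26, 11), (30, 4), (32, 32), (4, 15)}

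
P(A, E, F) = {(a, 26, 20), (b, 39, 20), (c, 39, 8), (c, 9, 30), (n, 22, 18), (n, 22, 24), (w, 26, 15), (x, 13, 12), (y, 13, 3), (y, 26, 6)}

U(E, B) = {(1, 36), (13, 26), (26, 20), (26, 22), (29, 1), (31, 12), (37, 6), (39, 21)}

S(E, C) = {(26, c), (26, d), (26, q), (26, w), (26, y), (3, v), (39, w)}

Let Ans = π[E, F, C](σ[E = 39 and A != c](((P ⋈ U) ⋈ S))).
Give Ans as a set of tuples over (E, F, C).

Joining P and U on E yields {(a, 26, 20, 20), (a, 26, 20, 22), (b, 39, 20, 21), (c, 39, 8, 21), (w, 26, 15, 20), (w, 26, 15, 22), (x, 13, 12, 26), (y, 13, 3, 26), (y, 26, 6, 20), (y, 26, 6, 22)}.
Joining (P ⋈ U) and S on E yields {(a, 26, 20, 20, c), (a, 26, 20, 20, d), (a, 26, 20, 20, q), (a, 26, 20, 20, w), (a, 26, 20, 20, y), (a, 26, 20, 22, c), (a, 26, 20, 22, d), (a, 26, 20, 22, q), (a, 26, 20, 22, w), (a, 26, 20, 22, y), (b, 39, 20, 21, w), (c, 39, 8, 21, w), (w, 26, 15, 20, c), (w, 26, 15, 20, d), (w, 26, 15, 20, q), (w, 26, 15, 20, w), (w, 26, 15, 20, y), (w, 26, 15, 22, c), (w, 26, 15, 22, d), (w, 26, 15, 22, q), (w, 26, 15, 22, w), (w, 26, 15, 22, y), (y, 26, 6, 20, c), (y, 26, 6, 20, d), (y, 26, 6, 20, q), (y, 26, 6, 20, w), (y, 26, 6, 20, y), (y, 26, 6, 22, c), (y, 26, 6, 22, d), (y, 26, 6, 22, q), (y, 26, 6, 22, w), (y, 26, 6, 22, y)}.
Selection E = 39 and A != c: {(b, 39, 20, 21, w)}
Projecting to E, F, C: {(39, 20, w)}

{(39, 20, w)}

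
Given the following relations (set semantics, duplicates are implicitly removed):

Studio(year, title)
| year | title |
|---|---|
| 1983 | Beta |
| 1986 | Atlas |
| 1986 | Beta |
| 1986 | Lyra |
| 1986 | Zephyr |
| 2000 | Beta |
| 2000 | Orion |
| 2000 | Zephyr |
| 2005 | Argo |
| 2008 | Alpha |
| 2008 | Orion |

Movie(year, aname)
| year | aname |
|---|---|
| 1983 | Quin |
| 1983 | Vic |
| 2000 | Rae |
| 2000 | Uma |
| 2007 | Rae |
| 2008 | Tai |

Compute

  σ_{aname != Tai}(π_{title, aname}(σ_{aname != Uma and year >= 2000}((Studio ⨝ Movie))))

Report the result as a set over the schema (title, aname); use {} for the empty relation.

Studio ⋈ Movie (natural join on year): {(1983, Beta, Quin), (1983, Beta, Vic), (2000, Beta, Rae), (2000, Beta, Uma), (2000, Orion, Rae), (2000, Orion, Uma), (2000, Zephyr, Rae), (2000, Zephyr, Uma), (2008, Alpha, Tai), (2008, Orion, Tai)}
Filtering on aname != Uma and year >= 2000 leaves {(2000, Beta, Rae), (2000, Orion, Rae), (2000, Zephyr, Rae), (2008, Alpha, Tai), (2008, Orion, Tai)}.
Keep only column(s) title, aname: {(Alpha, Tai), (Beta, Rae), (Orion, Rae), (Orion, Tai), (Zephyr, Rae)}
Filtering on aname != Tai leaves {(Beta, Rae), (Orion, Rae), (Zephyr, Rae)}.

{(Beta, Rae), (Orion, Rae), (Zephyr, Rae)}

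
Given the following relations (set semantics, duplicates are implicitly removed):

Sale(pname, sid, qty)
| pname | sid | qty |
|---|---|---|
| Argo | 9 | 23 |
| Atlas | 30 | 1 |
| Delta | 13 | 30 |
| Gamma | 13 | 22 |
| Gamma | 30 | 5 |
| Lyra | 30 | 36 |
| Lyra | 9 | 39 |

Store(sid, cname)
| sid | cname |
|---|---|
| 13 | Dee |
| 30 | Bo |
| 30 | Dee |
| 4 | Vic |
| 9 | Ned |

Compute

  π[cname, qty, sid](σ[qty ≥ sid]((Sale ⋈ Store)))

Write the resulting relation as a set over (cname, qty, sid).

{(Bo, 36, 30), (Dee, 22, 13), (Dee, 30, 13), (Dee, 36, 30), (Ned, 23, 9), (Ned, 39, 9)}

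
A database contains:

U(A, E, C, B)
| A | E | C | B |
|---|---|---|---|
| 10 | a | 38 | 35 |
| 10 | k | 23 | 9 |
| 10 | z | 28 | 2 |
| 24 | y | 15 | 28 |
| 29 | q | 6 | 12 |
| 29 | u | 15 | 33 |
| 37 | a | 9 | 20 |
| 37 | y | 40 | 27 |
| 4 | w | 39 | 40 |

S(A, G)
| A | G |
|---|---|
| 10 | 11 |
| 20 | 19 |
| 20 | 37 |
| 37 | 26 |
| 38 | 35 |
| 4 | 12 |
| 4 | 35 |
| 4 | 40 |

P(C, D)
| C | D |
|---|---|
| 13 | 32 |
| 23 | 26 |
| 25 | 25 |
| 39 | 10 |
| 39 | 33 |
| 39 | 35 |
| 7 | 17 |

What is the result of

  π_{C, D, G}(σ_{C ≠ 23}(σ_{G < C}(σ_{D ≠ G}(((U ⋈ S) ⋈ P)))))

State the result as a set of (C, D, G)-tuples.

{(39, 10, 12), (39, 10, 35), (39, 33, 12), (39, 33, 35), (39, 35, 12)}

Joining U and S on A yields {(10, a, 38, 35, 11), (10, k, 23, 9, 11), (10, z, 28, 2, 11), (37, a, 9, 20, 26), (37, y, 40, 27, 26), (4, w, 39, 40, 12), (4, w, 39, 40, 35), (4, w, 39, 40, 40)}.
Joining (U ⋈ S) and P on C yields {(10, k, 23, 9, 11, 26), (4, w, 39, 40, 12, 10), (4, w, 39, 40, 12, 33), (4, w, 39, 40, 12, 35), (4, w, 39, 40, 35, 10), (4, w, 39, 40, 35, 33), (4, w, 39, 40, 35, 35), (4, w, 39, 40, 40, 10), (4, w, 39, 40, 40, 33), (4, w, 39, 40, 40, 35)}.
Apply σ_{D ≠ G}; surviving tuples: {(10, k, 23, 9, 11, 26), (4, w, 39, 40, 12, 10), (4, w, 39, 40, 12, 33), (4, w, 39, 40, 12, 35), (4, w, 39, 40, 35, 10), (4, w, 39, 40, 35, 33), (4, w, 39, 40, 40, 10), (4, w, 39, 40, 40, 33), (4, w, 39, 40, 40, 35)}
Apply σ_{G < C}; surviving tuples: {(10, k, 23, 9, 11, 26), (4, w, 39, 40, 12, 10), (4, w, 39, 40, 12, 33), (4, w, 39, 40, 12, 35), (4, w, 39, 40, 35, 10), (4, w, 39, 40, 35, 33)}
Apply σ_{C ≠ 23}; surviving tuples: {(4, w, 39, 40, 12, 10), (4, w, 39, 40, 12, 33), (4, w, 39, 40, 12, 35), (4, w, 39, 40, 35, 10), (4, w, 39, 40, 35, 33)}
π[C, D, G]: project onto (C, D, G) → {(39, 10, 12), (39, 10, 35), (39, 33, 12), (39, 33, 35), (39, 35, 12)}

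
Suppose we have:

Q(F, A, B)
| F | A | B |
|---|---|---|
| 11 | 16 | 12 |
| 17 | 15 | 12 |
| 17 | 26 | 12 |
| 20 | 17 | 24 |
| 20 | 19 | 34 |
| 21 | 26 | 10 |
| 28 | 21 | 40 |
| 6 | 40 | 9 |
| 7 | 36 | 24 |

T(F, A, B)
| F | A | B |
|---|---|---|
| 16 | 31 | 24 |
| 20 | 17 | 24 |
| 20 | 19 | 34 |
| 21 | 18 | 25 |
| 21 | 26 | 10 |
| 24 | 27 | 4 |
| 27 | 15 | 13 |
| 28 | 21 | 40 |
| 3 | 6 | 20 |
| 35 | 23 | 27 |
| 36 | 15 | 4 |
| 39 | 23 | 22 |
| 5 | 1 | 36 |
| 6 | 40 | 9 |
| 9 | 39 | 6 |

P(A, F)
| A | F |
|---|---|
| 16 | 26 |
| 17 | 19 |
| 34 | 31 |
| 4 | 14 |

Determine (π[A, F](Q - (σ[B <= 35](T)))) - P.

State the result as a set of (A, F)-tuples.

{(15, 17), (16, 11), (21, 28), (26, 17), (36, 7)}

Apply σ_{B <= 35}; surviving tuples: {(16, 31, 24), (20, 17, 24), (20, 19, 34), (21, 18, 25), (21, 26, 10), (24, 27, 4), (27, 15, 13), (3, 6, 20), (35, 23, 27), (36, 15, 4), (39, 23, 22), (6, 40, 9), (9, 39, 6)}
Difference: {(11, 16, 12), (17, 15, 12), (17, 26, 12), (20, 17, 24), (20, 19, 34), (21, 26, 10), (28, 21, 40), (6, 40, 9), (7, 36, 24)} with {(16, 31, 24), (20, 17, 24), (20, 19, 34), (21, 18, 25), (21, 26, 10), (24, 27, 4), (27, 15, 13), (3, 6, 20), (35, 23, 27), (36, 15, 4), (39, 23, 22), (6, 40, 9), (9, 39, 6)} → {(11, 16, 12), (17, 15, 12), (17, 26, 12), (28, 21, 40), (7, 36, 24)}
Keep only column(s) A, F: {(15, 17), (16, 11), (21, 28), (26, 17), (36, 7)}
Difference: {(15, 17), (16, 11), (21, 28), (26, 17), (36, 7)} with {(16, 26), (17, 19), (34, 31), (4, 14)} → {(15, 17), (16, 11), (21, 28), (26, 17), (36, 7)}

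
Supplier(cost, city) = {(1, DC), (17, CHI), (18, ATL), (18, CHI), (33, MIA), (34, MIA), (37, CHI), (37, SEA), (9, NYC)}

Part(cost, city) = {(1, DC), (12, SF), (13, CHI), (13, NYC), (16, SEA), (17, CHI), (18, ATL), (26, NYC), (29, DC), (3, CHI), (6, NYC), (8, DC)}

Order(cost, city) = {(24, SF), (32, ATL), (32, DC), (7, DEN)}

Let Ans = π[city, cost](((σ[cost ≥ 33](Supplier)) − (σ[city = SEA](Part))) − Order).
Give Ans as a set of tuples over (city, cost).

Selection cost ≥ 33: {(33, MIA), (34, MIA), (37, CHI), (37, SEA)}
Selection city = SEA: {(16, SEA)}
Difference: {(33, MIA), (34, MIA), (37, CHI), (37, SEA)} with {(16, SEA)} → {(33, MIA), (34, MIA), (37, CHI), (37, SEA)}
Difference: {(33, MIA), (34, MIA), (37, CHI), (37, SEA)} with {(24, SF), (32, ATL), (32, DC), (7, DEN)} → {(33, MIA), (34, MIA), (37, CHI), (37, SEA)}
Projecting to city, cost: {(CHI, 37), (MIA, 33), (MIA, 34), (SEA, 37)}

{(CHI, 37), (MIA, 33), (MIA, 34), (SEA, 37)}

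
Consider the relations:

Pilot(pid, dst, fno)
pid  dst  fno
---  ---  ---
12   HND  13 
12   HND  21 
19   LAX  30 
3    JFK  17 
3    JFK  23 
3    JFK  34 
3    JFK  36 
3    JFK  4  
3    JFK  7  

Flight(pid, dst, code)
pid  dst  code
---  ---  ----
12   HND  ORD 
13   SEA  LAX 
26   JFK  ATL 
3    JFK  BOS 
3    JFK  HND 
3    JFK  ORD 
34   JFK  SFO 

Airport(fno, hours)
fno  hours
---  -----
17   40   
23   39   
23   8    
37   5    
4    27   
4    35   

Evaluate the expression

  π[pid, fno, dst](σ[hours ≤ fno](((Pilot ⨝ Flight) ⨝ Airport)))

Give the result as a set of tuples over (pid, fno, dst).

{(3, 23, JFK)}

Pilot ⋈ Flight (natural join on pid, dst): {(12, HND, 13, ORD), (12, HND, 21, ORD), (3, JFK, 17, BOS), (3, JFK, 17, HND), (3, JFK, 17, ORD), (3, JFK, 23, BOS), (3, JFK, 23, HND), (3, JFK, 23, ORD), (3, JFK, 34, BOS), (3, JFK, 34, HND), (3, JFK, 34, ORD), (3, JFK, 36, BOS), (3, JFK, 36, HND), (3, JFK, 36, ORD), (3, JFK, 4, BOS), (3, JFK, 4, HND), (3, JFK, 4, ORD), (3, JFK, 7, BOS), (3, JFK, 7, HND), (3, JFK, 7, ORD)}
(Pilot ⨝ Flight) ⋈ Airport (natural join on fno): {(3, JFK, 17, BOS, 40), (3, JFK, 17, HND, 40), (3, JFK, 17, ORD, 40), (3, JFK, 23, BOS, 39), (3, JFK, 23, BOS, 8), (3, JFK, 23, HND, 39), (3, JFK, 23, HND, 8), (3, JFK, 23, ORD, 39), (3, JFK, 23, ORD, 8), (3, JFK, 4, BOS, 27), (3, JFK, 4, BOS, 35), (3, JFK, 4, HND, 27), (3, JFK, 4, HND, 35), (3, JFK, 4, ORD, 27), (3, JFK, 4, ORD, 35)}
Selection hours ≤ fno: {(3, JFK, 23, BOS, 8), (3, JFK, 23, HND, 8), (3, JFK, 23, ORD, 8)}
π[pid, fno, dst]: project onto (pid, fno, dst) (2 duplicate(s) eliminated) → {(3, 23, JFK)}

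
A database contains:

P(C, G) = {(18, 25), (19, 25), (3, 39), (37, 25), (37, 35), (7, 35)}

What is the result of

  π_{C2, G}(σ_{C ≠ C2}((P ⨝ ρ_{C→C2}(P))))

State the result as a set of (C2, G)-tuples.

{(18, 25), (19, 25), (37, 25), (37, 35), (7, 35)}

ρ[C→C2]: schema becomes (C2, G); tuples unchanged.
Natural join on G: {(18, 25, 18), (18, 25, 19), (18, 25, 37), (19, 25, 18), (19, 25, 19), (19, 25, 37), (3, 39, 3), (37, 25, 18), (37, 25, 19), (37, 25, 37), (37, 35, 37), (37, 35, 7), (7, 35, 37), (7, 35, 7)}
Apply σ_{C ≠ C2}; surviving tuples: {(18, 25, 19), (18, 25, 37), (19, 25, 18), (19, 25, 37), (37, 25, 18), (37, 25, 19), (37, 35, 7), (7, 35, 37)}
Keep only column(s) C2, G (3 duplicate(s) eliminated): {(18, 25), (19, 25), (37, 25), (37, 35), (7, 35)}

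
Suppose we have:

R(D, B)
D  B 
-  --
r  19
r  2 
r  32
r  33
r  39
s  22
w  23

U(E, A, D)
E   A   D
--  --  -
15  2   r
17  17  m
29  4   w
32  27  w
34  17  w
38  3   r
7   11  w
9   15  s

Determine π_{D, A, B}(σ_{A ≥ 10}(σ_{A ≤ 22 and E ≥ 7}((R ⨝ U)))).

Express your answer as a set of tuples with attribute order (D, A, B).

{(s, 15, 22), (w, 11, 23), (w, 17, 23)}

Natural join on D: {(r, 19, 15, 2), (r, 19, 38, 3), (r, 2, 15, 2), (r, 2, 38, 3), (r, 32, 15, 2), (r, 32, 38, 3), (r, 33, 15, 2), (r, 33, 38, 3), (r, 39, 15, 2), (r, 39, 38, 3), (s, 22, 9, 15), (w, 23, 29, 4), (w, 23, 32, 27), (w, 23, 34, 17), (w, 23, 7, 11)}
σ[A ≤ 22 and E ≥ 7]: keep tuples satisfying A ≤ 22 and E ≥ 7 → {(r, 19, 15, 2), (r, 19, 38, 3), (r, 2, 15, 2), (r, 2, 38, 3), (r, 32, 15, 2), (r, 32, 38, 3), (r, 33, 15, 2), (r, 33, 38, 3), (r, 39, 15, 2), (r, 39, 38, 3), (s, 22, 9, 15), (w, 23, 29, 4), (w, 23, 34, 17), (w, 23, 7, 11)}
σ[A ≥ 10]: keep tuples satisfying A ≥ 10 → {(s, 22, 9, 15), (w, 23, 34, 17), (w, 23, 7, 11)}
Projecting to D, A, B: {(s, 15, 22), (w, 11, 23), (w, 17, 23)}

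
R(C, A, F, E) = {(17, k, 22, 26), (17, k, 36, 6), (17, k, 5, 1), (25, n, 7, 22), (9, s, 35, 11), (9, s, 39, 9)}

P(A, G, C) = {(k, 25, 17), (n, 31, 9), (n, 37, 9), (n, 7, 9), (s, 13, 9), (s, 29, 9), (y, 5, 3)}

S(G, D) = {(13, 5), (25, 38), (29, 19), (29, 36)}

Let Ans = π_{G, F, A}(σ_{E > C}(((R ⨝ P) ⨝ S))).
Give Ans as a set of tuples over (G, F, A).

R ⋈ P (natural join on C, A): {(17, k, 22, 26, 25), (17, k, 36, 6, 25), (17, k, 5, 1, 25), (9, s, 35, 11, 13), (9, s, 35, 11, 29), (9, s, 39, 9, 13), (9, s, 39, 9, 29)}
(R ⨝ P) ⋈ S (natural join on G): {(17, k, 22, 26, 25, 38), (17, k, 36, 6, 25, 38), (17, k, 5, 1, 25, 38), (9, s, 35, 11, 13, 5), (9, s, 35, 11, 29, 19), (9, s, 35, 11, 29, 36), (9, s, 39, 9, 13, 5), (9, s, 39, 9, 29, 19), (9, s, 39, 9, 29, 36)}
Filtering on E > C leaves {(17, k, 22, 26, 25, 38), (9, s, 35, 11, 13, 5), (9, s, 35, 11, 29, 19), (9, s, 35, 11, 29, 36)}.
Projecting to G, F, A (1 duplicate(s) eliminated): {(13, 35, s), (25, 22, k), (29, 35, s)}

{(13, 35, s), (25, 22, k), (29, 35, s)}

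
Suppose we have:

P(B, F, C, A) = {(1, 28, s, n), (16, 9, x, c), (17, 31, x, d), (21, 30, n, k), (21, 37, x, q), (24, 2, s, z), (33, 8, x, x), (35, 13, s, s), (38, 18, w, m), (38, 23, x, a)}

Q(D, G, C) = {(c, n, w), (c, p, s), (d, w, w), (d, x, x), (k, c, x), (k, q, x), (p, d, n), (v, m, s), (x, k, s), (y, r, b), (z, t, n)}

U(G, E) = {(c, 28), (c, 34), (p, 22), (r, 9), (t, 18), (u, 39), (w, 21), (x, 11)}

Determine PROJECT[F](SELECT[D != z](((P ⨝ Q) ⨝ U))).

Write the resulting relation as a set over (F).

P ⋈ Q (natural join on C): {(1, 28, s, n, c, p), (1, 28, s, n, v, m), (1, 28, s, n, x, k), (16, 9, x, c, d, x), (16, 9, x, c, k, c), (16, 9, x, c, k, q), (17, 31, x, d, d, x), (17, 31, x, d, k, c), (17, 31, x, d, k, q), (21, 30, n, k, p, d), (21, 30, n, k, z, t), (21, 37, x, q, d, x), (21, 37, x, q, k, c), (21, 37, x, q, k, q), (24, 2, s, z, c, p), (24, 2, s, z, v, m), (24, 2, s, z, x, k), (33, 8, x, x, d, x), (33, 8, x, x, k, c), (33, 8, x, x, k, q), (35, 13, s, s, c, p), (35, 13, s, s, v, m), (35, 13, s, s, x, k), (38, 18, w, m, c, n), (38, 18, w, m, d, w), (38, 23, x, a, d, x), (38, 23, x, a, k, c), (38, 23, x, a, k, q)}
(P ⨝ Q) ⋈ U (natural join on G): {(1, 28, s, n, c, p, 22), (16, 9, x, c, d, x, 11), (16, 9, x, c, k, c, 28), (16, 9, x, c, k, c, 34), (17, 31, x, d, d, x, 11), (17, 31, x, d, k, c, 28), (17, 31, x, d, k, c, 34), (21, 30, n, k, z, t, 18), (21, 37, x, q, d, x, 11), (21, 37, x, q, k, c, 28), (21, 37, x, q, k, c, 34), (24, 2, s, z, c, p, 22), (33, 8, x, x, d, x, 11), (33, 8, x, x, k, c, 28), (33, 8, x, x, k, c, 34), (35, 13, s, s, c, p, 22), (38, 18, w, m, d, w, 21), (38, 23, x, a, d, x, 11), (38, 23, x, a, k, c, 28), (38, 23, x, a, k, c, 34)}
Filtering on D != z leaves {(1, 28, s, n, c, p, 22), (16, 9, x, c, d, x, 11), (16, 9, x, c, k, c, 28), (16, 9, x, c, k, c, 34), (17, 31, x, d, d, x, 11), (17, 31, x, d, k, c, 28), (17, 31, x, d, k, c, 34), (21, 37, x, q, d, x, 11), (21, 37, x, q, k, c, 28), (21, 37, x, q, k, c, 34), (24, 2, s, z, c, p, 22), (33, 8, x, x, d, x, 11), (33, 8, x, x, k, c, 28), (33, 8, x, x, k, c, 34), (35, 13, s, s, c, p, 22), (38, 18, w, m, d, w, 21), (38, 23, x, a, d, x, 11), (38, 23, x, a, k, c, 28), (38, 23, x, a, k, c, 34)}.
Projecting to F (10 duplicate(s) eliminated): {13, 18, 2, 23, 28, 31, 37, 8, 9}

{13, 18, 2, 23, 28, 31, 37, 8, 9}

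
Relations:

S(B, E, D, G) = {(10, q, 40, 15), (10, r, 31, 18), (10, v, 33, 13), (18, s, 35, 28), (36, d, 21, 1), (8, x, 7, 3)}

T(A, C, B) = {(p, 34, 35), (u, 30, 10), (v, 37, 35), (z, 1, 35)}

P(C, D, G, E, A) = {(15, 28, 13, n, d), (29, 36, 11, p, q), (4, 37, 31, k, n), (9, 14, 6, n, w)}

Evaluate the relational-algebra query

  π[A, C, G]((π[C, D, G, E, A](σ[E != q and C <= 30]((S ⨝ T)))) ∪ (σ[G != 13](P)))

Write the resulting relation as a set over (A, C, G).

{(n, 4, 31), (q, 29, 11), (u, 30, 13), (u, 30, 18), (w, 9, 6)}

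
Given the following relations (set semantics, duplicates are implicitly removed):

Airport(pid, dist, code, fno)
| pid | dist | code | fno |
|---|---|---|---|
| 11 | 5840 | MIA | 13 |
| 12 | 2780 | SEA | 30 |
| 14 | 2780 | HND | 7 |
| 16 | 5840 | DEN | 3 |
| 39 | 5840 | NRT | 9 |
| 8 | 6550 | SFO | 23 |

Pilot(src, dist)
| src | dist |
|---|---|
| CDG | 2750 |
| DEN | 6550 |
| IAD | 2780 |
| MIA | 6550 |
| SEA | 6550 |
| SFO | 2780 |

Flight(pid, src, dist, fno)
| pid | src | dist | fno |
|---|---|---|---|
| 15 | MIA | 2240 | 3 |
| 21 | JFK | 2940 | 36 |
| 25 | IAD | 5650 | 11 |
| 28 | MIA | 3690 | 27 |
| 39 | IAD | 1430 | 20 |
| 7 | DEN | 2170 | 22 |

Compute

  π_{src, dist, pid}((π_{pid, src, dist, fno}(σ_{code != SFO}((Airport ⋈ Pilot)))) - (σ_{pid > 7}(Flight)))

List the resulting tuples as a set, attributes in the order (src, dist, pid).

{(IAD, 2780, 12), (IAD, 2780, 14), (SFO, 2780, 12), (SFO, 2780, 14)}

Airport ⋈ Pilot (natural join on dist): {(12, 2780, SEA, 30, IAD), (12, 2780, SEA, 30, SFO), (14, 2780, HND, 7, IAD), (14, 2780, HND, 7, SFO), (8, 6550, SFO, 23, DEN), (8, 6550, SFO, 23, MIA), (8, 6550, SFO, 23, SEA)}
Filtering on code != SFO leaves {(12, 2780, SEA, 30, IAD), (12, 2780, SEA, 30, SFO), (14, 2780, HND, 7, IAD), (14, 2780, HND, 7, SFO)}.
π_{pid, src, dist, fno} gives {(12, IAD, 2780, 30), (12, SFO, 2780, 30), (14, IAD, 2780, 7), (14, SFO, 2780, 7)}.
Filtering on pid > 7 leaves {(15, MIA, 2240, 3), (21, JFK, 2940, 36), (25, IAD, 5650, 11), (28, MIA, 3690, 27), (39, IAD, 1430, 20)}.
Taking the difference: {(12, IAD, 2780, 30), (12, SFO, 2780, 30), (14, IAD, 2780, 7), (14, SFO, 2780, 7)}
π_{src, dist, pid} gives {(IAD, 2780, 12), (IAD, 2780, 14), (SFO, 2780, 12), (SFO, 2780, 14)}.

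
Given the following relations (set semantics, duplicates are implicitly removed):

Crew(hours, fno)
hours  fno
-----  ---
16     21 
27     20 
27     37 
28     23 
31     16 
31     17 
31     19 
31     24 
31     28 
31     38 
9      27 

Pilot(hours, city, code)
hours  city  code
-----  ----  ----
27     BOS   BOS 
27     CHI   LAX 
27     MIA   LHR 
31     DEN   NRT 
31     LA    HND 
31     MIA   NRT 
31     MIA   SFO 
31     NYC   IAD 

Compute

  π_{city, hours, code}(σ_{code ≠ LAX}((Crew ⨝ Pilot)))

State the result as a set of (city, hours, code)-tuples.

{(BOS, 27, BOS), (DEN, 31, NRT), (LA, 31, HND), (MIA, 27, LHR), (MIA, 31, NRT), (MIA, 31, SFO), (NYC, 31, IAD)}

Crew ⋈ Pilot (natural join on hours): {(27, 20, BOS, BOS), (27, 20, CHI, LAX), (27, 20, MIA, LHR), (27, 37, BOS, BOS), (27, 37, CHI, LAX), (27, 37, MIA, LHR), (31, 16, DEN, NRT), (31, 16, LA, HND), (31, 16, MIA, NRT), (31, 16, MIA, SFO), (31, 16, NYC, IAD), (31, 17, DEN, NRT), (31, 17, LA, HND), (31, 17, MIA, NRT), (31, 17, MIA, SFO), (31, 17, NYC, IAD), (31, 19, DEN, NRT), (31, 19, LA, HND), (31, 19, MIA, NRT), (31, 19, MIA, SFO), (31, 19, NYC, IAD), (31, 24, DEN, NRT), (31, 24, LA, HND), (31, 24, MIA, NRT), (31, 24, MIA, SFO), (31, 24, NYC, IAD), (31, 28, DEN, NRT), (31, 28, LA, HND), (31, 28, MIA, NRT), (31, 28, MIA, SFO), (31, 28, NYC, IAD), (31, 38, DEN, NRT), (31, 38, LA, HND), (31, 38, MIA, NRT), (31, 38, MIA, SFO), (31, 38, NYC, IAD)}
Apply σ_{code ≠ LAX}; surviving tuples: {(27, 20, BOS, BOS), (27, 20, MIA, LHR), (27, 37, BOS, BOS), (27, 37, MIA, LHR), (31, 16, DEN, NRT), (31, 16, LA, HND), (31, 16, MIA, NRT), (31, 16, MIA, SFO), (31, 16, NYC, IAD), (31, 17, DEN, NRT), (31, 17, LA, HND), (31, 17, MIA, NRT), (31, 17, MIA, SFO), (31, 17, NYC, IAD), (31, 19, DEN, NRT), (31, 19, LA, HND), (31, 19, MIA, NRT), (31, 19, MIA, SFO), (31, 19, NYC, IAD), (31, 24, DEN, NRT), (31, 24, LA, HND), (31, 24, MIA, NRT), (31, 24, MIA, SFO), (31, 24, NYC, IAD), (31, 28, DEN, NRT), (31, 28, LA, HND), (31, 28, MIA, NRT), (31, 28, MIA, SFO), (31, 28, NYC, IAD), (31, 38, DEN, NRT), (31, 38, LA, HND), (31, 38, MIA, NRT), (31, 38, MIA, SFO), (31, 38, NYC, IAD)}
π_{city, hours, code} gives {(BOS, 27, BOS), (DEN, 31, NRT), (LA, 31, HND), (MIA, 27, LHR), (MIA, 31, NRT), (MIA, 31, SFO), (NYC, 31, IAD)} (27 duplicate(s) eliminated).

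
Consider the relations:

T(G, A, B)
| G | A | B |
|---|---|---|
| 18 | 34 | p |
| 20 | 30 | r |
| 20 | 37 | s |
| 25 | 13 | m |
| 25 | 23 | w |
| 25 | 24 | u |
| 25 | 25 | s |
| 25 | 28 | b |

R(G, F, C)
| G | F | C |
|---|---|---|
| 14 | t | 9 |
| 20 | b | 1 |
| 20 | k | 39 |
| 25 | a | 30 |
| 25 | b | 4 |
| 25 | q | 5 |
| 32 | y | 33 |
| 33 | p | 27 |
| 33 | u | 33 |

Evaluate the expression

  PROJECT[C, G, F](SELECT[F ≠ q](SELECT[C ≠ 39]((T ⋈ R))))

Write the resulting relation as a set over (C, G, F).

{(1, 20, b), (30, 25, a), (4, 25, b)}

T ⋈ R (natural join on G): {(20, 30, r, b, 1), (20, 30, r, k, 39), (20, 37, s, b, 1), (20, 37, s, k, 39), (25, 13, m, a, 30), (25, 13, m, b, 4), (25, 13, m, q, 5), (25, 23, w, a, 30), (25, 23, w, b, 4), (25, 23, w, q, 5), (25, 24, u, a, 30), (25, 24, u, b, 4), (25, 24, u, q, 5), (25, 25, s, a, 30), (25, 25, s, b, 4), (25, 25, s, q, 5), (25, 28, b, a, 30), (25, 28, b, b, 4), (25, 28, b, q, 5)}
Apply σ_{C ≠ 39}; surviving tuples: {(20, 30, r, b, 1), (20, 37, s, b, 1), (25, 13, m, a, 30), (25, 13, m, b, 4), (25, 13, m, q, 5), (25, 23, w, a, 30), (25, 23, w, b, 4), (25, 23, w, q, 5), (25, 24, u, a, 30), (25, 24, u, b, 4), (25, 24, u, q, 5), (25, 25, s, a, 30), (25, 25, s, b, 4), (25, 25, s, q, 5), (25, 28, b, a, 30), (25, 28, b, b, 4), (25, 28, b, q, 5)}
Apply σ_{F ≠ q}; surviving tuples: {(20, 30, r, b, 1), (20, 37, s, b, 1), (25, 13, m, a, 30), (25, 13, m, b, 4), (25, 23, w, a, 30), (25, 23, w, b, 4), (25, 24, u, a, 30), (25, 24, u, b, 4), (25, 25, s, a, 30), (25, 25, s, b, 4), (25, 28, b, a, 30), (25, 28, b, b, 4)}
Keep only column(s) C, G, F (9 duplicate(s) eliminated): {(1, 20, b), (30, 25, a), (4, 25, b)}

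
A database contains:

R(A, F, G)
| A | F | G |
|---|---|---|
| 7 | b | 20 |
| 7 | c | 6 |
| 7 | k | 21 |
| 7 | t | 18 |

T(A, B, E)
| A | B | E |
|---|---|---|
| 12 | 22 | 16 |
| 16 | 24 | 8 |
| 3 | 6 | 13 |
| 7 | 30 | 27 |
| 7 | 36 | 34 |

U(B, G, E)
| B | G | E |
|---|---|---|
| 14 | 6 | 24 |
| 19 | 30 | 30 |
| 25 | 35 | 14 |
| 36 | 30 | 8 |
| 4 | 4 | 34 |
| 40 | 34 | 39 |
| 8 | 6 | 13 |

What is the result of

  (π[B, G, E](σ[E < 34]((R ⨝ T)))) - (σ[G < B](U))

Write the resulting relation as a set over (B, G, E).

Natural join on A: {(7, b, 20, 30, 27), (7, b, 20, 36, 34), (7, c, 6, 30, 27), (7, c, 6, 36, 34), (7, k, 21, 30, 27), (7, k, 21, 36, 34), (7, t, 18, 30, 27), (7, t, 18, 36, 34)}
Filtering on E < 34 leaves {(7, b, 20, 30, 27), (7, c, 6, 30, 27), (7, k, 21, 30, 27), (7, t, 18, 30, 27)}.
π[B, G, E]: project onto (B, G, E) → {(30, 18, 27), (30, 20, 27), (30, 21, 27), (30, 6, 27)}
Filtering on G < B leaves {(14, 6, 24), (36, 30, 8), (40, 34, 39), (8, 6, 13)}.
Difference: {(30, 18, 27), (30, 20, 27), (30, 21, 27), (30, 6, 27)} with {(14, 6, 24), (36, 30, 8), (40, 34, 39), (8, 6, 13)} → {(30, 18, 27), (30, 20, 27), (30, 21, 27), (30, 6, 27)}

{(30, 18, 27), (30, 20, 27), (30, 21, 27), (30, 6, 27)}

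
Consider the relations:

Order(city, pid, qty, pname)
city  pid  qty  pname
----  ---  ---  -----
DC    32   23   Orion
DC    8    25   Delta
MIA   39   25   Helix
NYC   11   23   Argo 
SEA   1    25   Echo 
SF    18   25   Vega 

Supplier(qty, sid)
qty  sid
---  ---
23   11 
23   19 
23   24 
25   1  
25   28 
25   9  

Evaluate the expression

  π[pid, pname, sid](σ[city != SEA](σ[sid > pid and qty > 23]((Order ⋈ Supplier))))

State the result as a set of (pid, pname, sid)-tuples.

{(18, Vega, 28), (8, Delta, 28), (8, Delta, 9)}

Natural join on qty: {(DC, 32, 23, Orion, 11), (DC, 32, 23, Orion, 19), (DC, 32, 23, Orion, 24), (DC, 8, 25, Delta, 1), (DC, 8, 25, Delta, 28), (DC, 8, 25, Delta, 9), (MIA, 39, 25, Helix, 1), (MIA, 39, 25, Helix, 28), (MIA, 39, 25, Helix, 9), (NYC, 11, 23, Argo, 11), (NYC, 11, 23, Argo, 19), (NYC, 11, 23, Argo, 24), (SEA, 1, 25, Echo, 1), (SEA, 1, 25, Echo, 28), (SEA, 1, 25, Echo, 9), (SF, 18, 25, Vega, 1), (SF, 18, 25, Vega, 28), (SF, 18, 25, Vega, 9)}
Apply σ_{sid > pid and qty > 23}; surviving tuples: {(DC, 8, 25, Delta, 28), (DC, 8, 25, Delta, 9), (SEA, 1, 25, Echo, 28), (SEA, 1, 25, Echo, 9), (SF, 18, 25, Vega, 28)}
Apply σ_{city != SEA}; surviving tuples: {(DC, 8, 25, Delta, 28), (DC, 8, 25, Delta, 9), (SF, 18, 25, Vega, 28)}
Projecting to pid, pname, sid: {(18, Vega, 28), (8, Delta, 28), (8, Delta, 9)}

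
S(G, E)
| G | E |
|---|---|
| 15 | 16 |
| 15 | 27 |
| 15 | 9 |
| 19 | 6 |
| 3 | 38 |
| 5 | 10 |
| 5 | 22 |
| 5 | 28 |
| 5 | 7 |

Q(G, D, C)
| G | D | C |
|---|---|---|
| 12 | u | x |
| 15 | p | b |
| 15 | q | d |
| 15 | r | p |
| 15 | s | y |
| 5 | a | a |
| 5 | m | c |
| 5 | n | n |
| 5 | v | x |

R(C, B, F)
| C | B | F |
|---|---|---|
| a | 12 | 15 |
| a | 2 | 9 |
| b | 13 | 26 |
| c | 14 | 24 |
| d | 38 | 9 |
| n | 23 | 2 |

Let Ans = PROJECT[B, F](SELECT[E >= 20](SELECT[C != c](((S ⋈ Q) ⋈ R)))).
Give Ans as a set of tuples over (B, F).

{(12, 15), (13, 26), (2, 9), (23, 2), (38, 9)}

Natural join on G: {(15, 16, p, b), (15, 16, q, d), (15, 16, r, p), (15, 16, s, y), (15, 27, p, b), (15, 27, q, d), (15, 27, r, p), (15, 27, s, y), (15, 9, p, b), (15, 9, q, d), (15, 9, r, p), (15, 9, s, y), (5, 10, a, a), (5, 10, m, c), (5, 10, n, n), (5, 10, v, x), (5, 22, a, a), (5, 22, m, c), (5, 22, n, n), (5, 22, v, x), (5, 28, a, a), (5, 28, m, c), (5, 28, n, n), (5, 28, v, x), (5, 7, a, a), (5, 7, m, c), (5, 7, n, n), (5, 7, v, x)}
Natural join on C: {(15, 16, p, b, 13, 26), (15, 16, q, d, 38, 9), (15, 27, p, b, 13, 26), (15, 27, q, d, 38, 9), (15, 9, p, b, 13, 26), (15, 9, q, d, 38, 9), (5, 10, a, a, 12, 15), (5, 10, a, a, 2, 9), (5, 10, m, c, 14, 24), (5, 10, n, n, 23, 2), (5, 22, a, a, 12, 15), (5, 22, a, a, 2, 9), (5, 22, m, c, 14, 24), (5, 22, n, n, 23, 2), (5, 28, a, a, 12, 15), (5, 28, a, a, 2, 9), (5, 28, m, c, 14, 24), (5, 28, n, n, 23, 2), (5, 7, a, a, 12, 15), (5, 7, a, a, 2, 9), (5, 7, m, c, 14, 24), (5, 7, n, n, 23, 2)}
σ[C != c]: keep tuples satisfying C != c → {(15, 16, p, b, 13, 26), (15, 16, q, d, 38, 9), (15, 27, p, b, 13, 26), (15, 27, q, d, 38, 9), (15, 9, p, b, 13, 26), (15, 9, q, d, 38, 9), (5, 10, a, a, 12, 15), (5, 10, a, a, 2, 9), (5, 10, n, n, 23, 2), (5, 22, a, a, 12, 15), (5, 22, a, a, 2, 9), (5, 22, n, n, 23, 2), (5, 28, a, a, 12, 15), (5, 28, a, a, 2, 9), (5, 28, n, n, 23, 2), (5, 7, a, a, 12, 15), (5, 7, a, a, 2, 9), (5, 7, n, n, 23, 2)}
σ[E >= 20]: keep tuples satisfying E >= 20 → {(15, 27, p, b, 13, 26), (15, 27, q, d, 38, 9), (5, 22, a, a, 12, 15), (5, 22, a, a, 2, 9), (5, 22, n, n, 23, 2), (5, 28, a, a, 12, 15), (5, 28, a, a, 2, 9), (5, 28, n, n, 23, 2)}
π[B, F]: project onto (B, F) (3 duplicate(s) eliminated) → {(12, 15), (13, 26), (2, 9), (23, 2), (38, 9)}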